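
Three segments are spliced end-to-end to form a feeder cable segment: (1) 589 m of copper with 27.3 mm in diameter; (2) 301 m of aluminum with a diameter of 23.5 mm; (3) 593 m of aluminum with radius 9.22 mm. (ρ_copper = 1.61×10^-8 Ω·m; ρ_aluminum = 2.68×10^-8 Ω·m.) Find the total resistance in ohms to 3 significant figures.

Seg 1: A = π(d/2)² = π(1.3650e-02 m)² = 5.853e-04 m²
R_1 = (1.61×10^-8)(589)/(5.853e-04) = 0.0162 Ω
Seg 2: A = π(d/2)² = π(1.1750e-02 m)² = 4.337e-04 m²
R_2 = (2.68×10^-8)(301)/(4.337e-04) = 0.0186 Ω
Seg 3: A = πr² = π(9.2200e-03 m)² = 2.671e-04 m²
R_3 = (2.68×10^-8)(593)/(2.671e-04) = 0.05951 Ω
R_total = R_1 + R_2 + R_3 = 0.0943 Ω

0.0943 Ω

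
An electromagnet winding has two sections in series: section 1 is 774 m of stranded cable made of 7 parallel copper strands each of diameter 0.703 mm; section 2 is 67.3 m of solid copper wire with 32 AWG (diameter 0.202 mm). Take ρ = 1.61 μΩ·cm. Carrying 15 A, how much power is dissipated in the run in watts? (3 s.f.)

8640 W

ρ = 1.61 μΩ·cm = 1.61×10^-8 Ω·m
Section 1: A_strand = π(3.5150e-04)² = 3.882e-07 m²; R₁ = ρL/(N·A_s) = (1.61×10^-8)(774)/(7×3.882e-07) = 4.586 Ω
Section 2: A = π(0.202/2 mm)² = π(1.0100e-04 m)² = 3.205e-08 m²
R₂ = (1.61×10^-8)(67.3)/(3.205e-08) = 33.81 Ω
R = R₁ + R₂ = 38.4 Ω
P = I²R = (15)² × 38.4 = 8640 W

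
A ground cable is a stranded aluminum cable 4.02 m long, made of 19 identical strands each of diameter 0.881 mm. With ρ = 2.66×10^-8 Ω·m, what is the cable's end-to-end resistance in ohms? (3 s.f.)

0.00923 Ω

A_strand = π(4.4050e-04 m)² = 6.096e-07 m²
R_strand = ρL/A = (2.66×10^-8)(4.02)/(6.096e-07) = 0.1754 Ω
R_total = R_strand/N = 0.1754/19 = 0.00923 Ω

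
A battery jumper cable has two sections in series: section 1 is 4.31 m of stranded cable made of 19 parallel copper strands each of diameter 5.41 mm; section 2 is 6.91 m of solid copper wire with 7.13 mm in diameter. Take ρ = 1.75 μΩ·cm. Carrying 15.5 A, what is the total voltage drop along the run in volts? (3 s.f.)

0.0496 V

ρ = 1.75 μΩ·cm = 1.75×10^-8 Ω·m
Section 1: A_strand = π(2.7050e-03)² = 2.299e-05 m²; R₁ = ρL/(N·A_s) = (1.75×10^-8)(4.31)/(19×2.299e-05) = 1.727×10^-4 Ω
Section 2: A = π(d/2)² = π(3.5650e-03 m)² = 3.993e-05 m²
R₂ = (1.75×10^-8)(6.91)/(3.993e-05) = 0.003029 Ω
R = R₁ + R₂ = 0.003201 Ω
V = IR = 15.5 × 0.003201 = 0.0496 V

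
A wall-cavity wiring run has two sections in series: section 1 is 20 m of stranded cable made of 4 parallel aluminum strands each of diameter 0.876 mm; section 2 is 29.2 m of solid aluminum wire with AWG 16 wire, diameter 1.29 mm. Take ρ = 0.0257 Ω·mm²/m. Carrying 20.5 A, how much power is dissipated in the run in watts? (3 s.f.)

331 W

ρ = 0.0257 Ω·mm²/m = 2.57×10^-8 Ω·m
Section 1: A_strand = π(4.3800e-04)² = 6.027e-07 m²; R₁ = ρL/(N·A_s) = (2.57×10^-8)(20)/(4×6.027e-07) = 0.2132 Ω
Section 2: A = π(1.29/2 mm)² = π(6.4500e-04 m)² = 1.307e-06 m²
R₂ = (2.57×10^-8)(29.2)/(1.307e-06) = 0.5742 Ω
R = R₁ + R₂ = 0.7874 Ω
P = I²R = (20.5)² × 0.7874 = 331 W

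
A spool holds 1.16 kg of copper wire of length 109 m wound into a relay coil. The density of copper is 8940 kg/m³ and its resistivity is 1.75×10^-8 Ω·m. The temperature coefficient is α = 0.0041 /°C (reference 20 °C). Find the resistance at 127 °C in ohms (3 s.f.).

A = m/(density·L) = 1.16/(8940×109) = 1.1904e-06 m²
R = ρL/A = (1.75×10^-8)(109)/(1.1904e-06) = 1.602 Ω
R(127 °C) = 1.602 × (1 + 0.0041×107) = 2.31 Ω

2.31 Ω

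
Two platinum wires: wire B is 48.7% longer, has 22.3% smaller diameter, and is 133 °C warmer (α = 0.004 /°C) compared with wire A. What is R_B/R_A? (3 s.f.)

R ∝ ρL/d² with ρ ∝ (1+αΔT), so R_B/R_A = (1 + 48.7/100) × (1 − 22.3/100)⁻² × (1 + 0.004×133)
= 1.487 × 1.656 × 1.532 = 3.77

3.77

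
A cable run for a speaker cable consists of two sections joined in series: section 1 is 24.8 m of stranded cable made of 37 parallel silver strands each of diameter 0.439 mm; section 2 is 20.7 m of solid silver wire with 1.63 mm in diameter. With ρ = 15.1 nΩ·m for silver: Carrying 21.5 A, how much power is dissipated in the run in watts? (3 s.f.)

ρ = 15.1 nΩ·m = 1.51×10^-8 Ω·m
Section 1: A_strand = π(2.1950e-04)² = 1.514e-07 m²; R₁ = ρL/(N·A_s) = (1.51×10^-8)(24.8)/(37×1.514e-07) = 0.06687 Ω
Section 2: A = π(d/2)² = π(8.1500e-04 m)² = 2.087e-06 m²
R₂ = (1.51×10^-8)(20.7)/(2.087e-06) = 0.1498 Ω
R = R₁ + R₂ = 0.2167 Ω
P = I²R = (21.5)² × 0.2167 = 100 W

100 W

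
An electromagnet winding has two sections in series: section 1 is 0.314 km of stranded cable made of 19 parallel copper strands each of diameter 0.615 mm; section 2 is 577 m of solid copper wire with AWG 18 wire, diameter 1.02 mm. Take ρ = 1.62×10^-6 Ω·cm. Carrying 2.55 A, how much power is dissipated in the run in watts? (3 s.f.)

ρ = 1.62×10^-6 Ω·cm = 1.62×10^-8 Ω·m
Section 1: A_strand = π(3.0750e-04)² = 2.971e-07 m²; R₁ = ρL/(N·A_s) = (1.62×10^-8)(314)/(19×2.971e-07) = 0.9013 Ω
Section 2: A = π(1.02/2 mm)² = π(5.1000e-04 m)² = 8.171e-07 m²
R₂ = (1.62×10^-8)(577)/(8.171e-07) = 11.44 Ω
R = R₁ + R₂ = 12.34 Ω
P = I²R = (2.55)² × 12.34 = 80.2 W

80.2 W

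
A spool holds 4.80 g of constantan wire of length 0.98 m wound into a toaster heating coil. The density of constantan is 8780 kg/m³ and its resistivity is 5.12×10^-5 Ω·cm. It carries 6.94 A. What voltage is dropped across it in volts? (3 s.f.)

ρ = 5.12×10^-5 Ω·cm = 5.12×10^-7 Ω·m
A = m/(density·L) = 0.0048/(8780×0.98) = 5.5785e-07 m²
R = ρL/A = (5.12×10^-7)(0.98)/(5.5785e-07) = 0.8994 Ω
V = IR = 6.94 × 0.8994 = 6.24 V

6.24 V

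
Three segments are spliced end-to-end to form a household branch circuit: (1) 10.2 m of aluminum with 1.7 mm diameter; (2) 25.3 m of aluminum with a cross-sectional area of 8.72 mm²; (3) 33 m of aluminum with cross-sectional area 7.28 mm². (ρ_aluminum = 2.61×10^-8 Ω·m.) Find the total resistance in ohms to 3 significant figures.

0.311 Ω

Seg 1: A = π(d/2)² = π(8.5000e-04 m)² = 2.270e-06 m²
R_1 = (2.61×10^-8)(10.2)/(2.270e-06) = 0.1173 Ω
Seg 2: A = 8.72 mm² = 8.720e-06 m²
R_2 = (2.61×10^-8)(25.3)/(8.720e-06) = 0.07573 Ω
Seg 3: A = 7.28 mm² = 7.280e-06 m²
R_3 = (2.61×10^-8)(33)/(7.280e-06) = 0.1183 Ω
R_total = R_1 + R_2 + R_3 = 0.311 Ω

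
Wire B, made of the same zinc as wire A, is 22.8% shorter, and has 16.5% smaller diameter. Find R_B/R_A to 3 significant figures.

R ∝ L/d², so R_B/R_A = (1 − 22.8/100) × (1 − 16.5/100)⁻²
= 0.772 × 1.434 = 1.11

1.11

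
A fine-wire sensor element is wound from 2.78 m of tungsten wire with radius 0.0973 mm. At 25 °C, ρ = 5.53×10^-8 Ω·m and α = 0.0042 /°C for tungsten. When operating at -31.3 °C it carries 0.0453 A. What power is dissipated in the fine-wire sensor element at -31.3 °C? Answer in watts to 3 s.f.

0.00810 W

A = πr² = π(9.7300e-05 m)² = 2.974e-08 m²
R₍25₎ = ρL/A = (5.53×10^-8)(2.78)/(2.974e-08) = 5.169 Ω
R₍-31.3₎ = R₍25₎(1 + αΔT) = 5.169 × (1 + 0.0042×-56.3) = 3.947 Ω
P = I²R = (0.0453)² × 3.947 = 0.00810 W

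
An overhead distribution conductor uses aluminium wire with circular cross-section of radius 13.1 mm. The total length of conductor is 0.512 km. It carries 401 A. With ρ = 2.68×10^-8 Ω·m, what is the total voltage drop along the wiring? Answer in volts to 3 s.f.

A = πr² = π(1.3100e-02 m)² = 5.391e-04 m²
R = ρL/A = (2.68×10^-8)(512)/(5.391e-04) = 0.02545 Ω
V = IR = 401 × 0.02545 = 10.2 V

10.2 V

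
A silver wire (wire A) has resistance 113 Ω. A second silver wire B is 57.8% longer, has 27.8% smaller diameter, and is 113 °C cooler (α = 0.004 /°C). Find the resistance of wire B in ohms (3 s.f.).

187 Ω

R ∝ ρL/d² with ρ ∝ (1+αΔT), so R_B/R_A = (1 + 57.8/100) × (1 − 27.8/100)⁻² × (1 − 0.004×113)
= 1.578 × 1.918 × 0.548 = 1.659
R_B = 1.659 × 113 = 187 Ω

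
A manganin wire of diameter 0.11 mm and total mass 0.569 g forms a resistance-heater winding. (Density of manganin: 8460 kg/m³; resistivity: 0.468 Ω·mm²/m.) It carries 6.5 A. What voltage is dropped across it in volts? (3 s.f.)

2270 V

ρ = 0.468 Ω·mm²/m = 4.68×10^-7 Ω·m
A = π(d/2)² = π(5.5000e-05 m)² = 9.5033e-09 m²
L = m/(density·A) = 5.690×10^-4/(8460×9.5033e-09) = 7.077 m
R = ρL/A = (4.68×10^-7)(7.077)/(9.5033e-09) = 348.5 Ω
V = IR = 6.5 × 348.5 = 2270 V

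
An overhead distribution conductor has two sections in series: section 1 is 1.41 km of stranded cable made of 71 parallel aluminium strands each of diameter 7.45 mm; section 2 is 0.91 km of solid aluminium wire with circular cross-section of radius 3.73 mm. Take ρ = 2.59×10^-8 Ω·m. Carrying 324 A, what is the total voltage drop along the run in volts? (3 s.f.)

Section 1: A_strand = π(3.7250e-03)² = 4.359e-05 m²; R₁ = ρL/(N·A_s) = (2.59×10^-8)(1410)/(71×4.359e-05) = 0.0118 Ω
Section 2: A = πr² = π(3.7300e-03 m)² = 4.371e-05 m²
R₂ = (2.59×10^-8)(910)/(4.371e-05) = 0.5392 Ω
R = R₁ + R₂ = 0.551 Ω
V = IR = 324 × 0.551 = 179 V

179 V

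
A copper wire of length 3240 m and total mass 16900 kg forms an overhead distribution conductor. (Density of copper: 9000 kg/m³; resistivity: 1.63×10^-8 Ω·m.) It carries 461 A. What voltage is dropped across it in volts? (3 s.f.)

A = m/(density·L) = 16900/(9000×3240) = 5.7956e-04 m²
R = ρL/A = (1.63×10^-8)(3240)/(5.7956e-04) = 0.09112 Ω
V = IR = 461 × 0.09112 = 42.0 V

42.0 V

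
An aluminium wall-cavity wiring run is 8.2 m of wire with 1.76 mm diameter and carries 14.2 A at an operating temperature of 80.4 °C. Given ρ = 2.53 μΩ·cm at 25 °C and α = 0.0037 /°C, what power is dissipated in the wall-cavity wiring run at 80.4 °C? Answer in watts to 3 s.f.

20.7 W

ρ = 2.53 μΩ·cm = 2.53×10^-8 Ω·m
A = π(d/2)² = π(8.8000e-04 m)² = 2.433e-06 m²
R₍25₎ = ρL/A = (2.53×10^-8)(8.2)/(2.433e-06) = 0.08527 Ω
R₍80.4₎ = R₍25₎(1 + αΔT) = 0.08527 × (1 + 0.0037×55.4) = 0.1028 Ω
P = I²R = (14.2)² × 0.1028 = 20.7 W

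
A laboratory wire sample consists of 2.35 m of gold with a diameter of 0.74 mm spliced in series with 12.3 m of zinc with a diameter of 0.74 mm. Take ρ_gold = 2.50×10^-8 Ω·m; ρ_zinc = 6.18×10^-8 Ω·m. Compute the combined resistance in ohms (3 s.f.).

Segment 1: A = π(d/2)² = π(3.7000e-04 m)² = 4.301e-07 m²
R₁ = ρL/A = (2.50×10^-8)(2.35)/(4.301e-07) = 0.1366 Ω
R₂ = (6.18×10^-8)(12.3)/(4.301e-07) = 1.767 Ω
R = R₁ + R₂ = 1.90 Ω

1.90 Ω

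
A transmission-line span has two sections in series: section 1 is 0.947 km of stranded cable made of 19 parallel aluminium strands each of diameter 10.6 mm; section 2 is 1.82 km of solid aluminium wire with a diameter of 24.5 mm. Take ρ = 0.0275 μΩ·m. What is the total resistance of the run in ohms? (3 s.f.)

0.122 Ω

ρ = 0.0275 μΩ·m = 2.75×10^-8 Ω·m
Section 1: A_strand = π(5.3000e-03)² = 8.825e-05 m²; R₁ = ρL/(N·A_s) = (2.75×10^-8)(947)/(19×8.825e-05) = 0.01553 Ω
Section 2: A = π(d/2)² = π(1.2250e-02 m)² = 4.714e-04 m²
R₂ = (2.75×10^-8)(1820)/(4.714e-04) = 0.1062 Ω
R = R₁ + R₂ = 0.122 Ω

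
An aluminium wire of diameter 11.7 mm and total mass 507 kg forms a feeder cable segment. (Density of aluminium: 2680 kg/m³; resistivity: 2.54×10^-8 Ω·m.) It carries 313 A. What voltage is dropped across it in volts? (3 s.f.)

130 V

A = π(d/2)² = π(5.8500e-03 m)² = 1.0751e-04 m²
L = m/(density·A) = 507/(2680×1.0751e-04) = 1760 m
R = ρL/A = (2.54×10^-8)(1760)/(1.0751e-04) = 0.4157 Ω
V = IR = 313 × 0.4157 = 130 V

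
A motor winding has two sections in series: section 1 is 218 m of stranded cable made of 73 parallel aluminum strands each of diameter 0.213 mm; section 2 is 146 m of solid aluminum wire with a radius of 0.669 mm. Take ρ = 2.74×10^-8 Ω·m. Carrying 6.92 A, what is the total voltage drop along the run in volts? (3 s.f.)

Section 1: A_strand = π(1.0650e-04)² = 3.563e-08 m²; R₁ = ρL/(N·A_s) = (2.74×10^-8)(218)/(73×3.563e-08) = 2.296 Ω
Section 2: A = πr² = π(6.6900e-04 m)² = 1.406e-06 m²
R₂ = (2.74×10^-8)(146)/(1.406e-06) = 2.845 Ω
R = R₁ + R₂ = 5.141 Ω
V = IR = 6.92 × 5.141 = 35.6 V

35.6 V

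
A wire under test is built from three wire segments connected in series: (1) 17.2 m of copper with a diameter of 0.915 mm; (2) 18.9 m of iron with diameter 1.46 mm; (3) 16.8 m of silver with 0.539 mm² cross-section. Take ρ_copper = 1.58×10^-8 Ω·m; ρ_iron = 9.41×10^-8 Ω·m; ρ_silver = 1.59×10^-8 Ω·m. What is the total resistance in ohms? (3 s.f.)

1.97 Ω

Seg 1: A = π(d/2)² = π(4.5750e-04 m)² = 6.576e-07 m²
R_1 = (1.58×10^-8)(17.2)/(6.576e-07) = 0.4133 Ω
Seg 2: A = π(d/2)² = π(7.3000e-04 m)² = 1.674e-06 m²
R_2 = (9.41×10^-8)(18.9)/(1.674e-06) = 1.062 Ω
Seg 3: A = 0.539 mm² = 5.390e-07 m²
R_3 = (1.59×10^-8)(16.8)/(5.390e-07) = 0.4956 Ω
R_total = R_1 + R_2 + R_3 = 1.97 Ω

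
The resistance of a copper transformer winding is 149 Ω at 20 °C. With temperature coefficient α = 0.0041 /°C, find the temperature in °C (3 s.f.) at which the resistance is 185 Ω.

R = R₀(1 + α(T − T₀)) ⇒ T = T₀ + (R/R₀ − 1)/α
T = 20 + (185/149 − 1)/0.0041 = 20 + (0.2416)/0.0041 = 78.9 °C

78.9 °C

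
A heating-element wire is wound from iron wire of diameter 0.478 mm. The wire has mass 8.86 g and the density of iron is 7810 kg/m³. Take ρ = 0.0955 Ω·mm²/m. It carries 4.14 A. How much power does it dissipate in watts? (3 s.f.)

57.7 W

ρ = 0.0955 Ω·mm²/m = 9.55×10^-8 Ω·m
A = π(d/2)² = π(2.3900e-04 m)² = 1.7945e-07 m²
L = m/(density·A) = 0.00886/(7810×1.7945e-07) = 6.322 m
R = ρL/A = (9.55×10^-8)(6.322)/(1.7945e-07) = 3.364 Ω
P = I²R = (4.14)² × 3.364 = 57.7 W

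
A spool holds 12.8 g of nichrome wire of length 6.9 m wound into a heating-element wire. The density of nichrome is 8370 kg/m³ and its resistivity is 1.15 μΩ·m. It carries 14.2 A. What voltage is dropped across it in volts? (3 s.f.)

ρ = 1.15 μΩ·m = 1.15×10^-6 Ω·m
A = m/(density·L) = 0.0128/(8370×6.9) = 2.2163e-07 m²
R = ρL/A = (1.15×10^-6)(6.9)/(2.2163e-07) = 35.8 Ω
V = IR = 14.2 × 35.8 = 508 V

508 V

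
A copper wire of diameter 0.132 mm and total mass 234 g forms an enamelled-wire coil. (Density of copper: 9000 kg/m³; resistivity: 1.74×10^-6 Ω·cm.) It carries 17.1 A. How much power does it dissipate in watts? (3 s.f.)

ρ = 1.74×10^-6 Ω·cm = 1.74×10^-8 Ω·m
A = π(d/2)² = π(6.6000e-05 m)² = 1.3685e-08 m²
L = m/(density·A) = 0.234/(9000×1.3685e-08) = 1900 m
R = ρL/A = (1.74×10^-8)(1900)/(1.3685e-08) = 2416 Ω
P = I²R = (17.1)² × 2416 = 7.06×10^5 W

7.06×10^5 W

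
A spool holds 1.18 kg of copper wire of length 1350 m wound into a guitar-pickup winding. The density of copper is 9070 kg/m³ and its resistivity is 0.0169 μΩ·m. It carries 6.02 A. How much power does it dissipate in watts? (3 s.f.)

8580 W

ρ = 0.0169 μΩ·m = 1.69×10^-8 Ω·m
A = m/(density·L) = 1.18/(9070×1350) = 9.6370e-08 m²
R = ρL/A = (1.69×10^-8)(1350)/(9.6370e-08) = 236.7 Ω
P = I²R = (6.02)² × 236.7 = 8580 W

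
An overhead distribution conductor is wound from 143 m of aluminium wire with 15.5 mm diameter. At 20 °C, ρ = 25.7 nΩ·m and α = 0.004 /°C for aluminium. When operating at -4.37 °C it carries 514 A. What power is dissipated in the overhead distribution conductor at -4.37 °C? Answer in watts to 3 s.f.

ρ = 25.7 nΩ·m = 2.57×10^-8 Ω·m
A = π(d/2)² = π(7.7500e-03 m)² = 1.887e-04 m²
R₍20₎ = ρL/A = (2.57×10^-8)(143)/(1.887e-04) = 0.01948 Ω
R₍-4.37₎ = R₍20₎(1 + αΔT) = 0.01948 × (1 + 0.004×-24.4) = 0.01758 Ω
P = I²R = (514)² × 0.01758 = 4640 W

4640 W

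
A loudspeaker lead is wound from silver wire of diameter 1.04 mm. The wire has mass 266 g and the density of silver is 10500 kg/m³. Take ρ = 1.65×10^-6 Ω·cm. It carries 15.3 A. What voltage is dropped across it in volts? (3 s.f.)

ρ = 1.65×10^-6 Ω·cm = 1.65×10^-8 Ω·m
A = π(d/2)² = π(5.2000e-04 m)² = 8.4949e-07 m²
L = m/(density·A) = 0.266/(10500×8.4949e-07) = 29.82 m
R = ρL/A = (1.65×10^-8)(29.82)/(8.4949e-07) = 0.5792 Ω
V = IR = 15.3 × 0.5792 = 8.86 V

8.86 V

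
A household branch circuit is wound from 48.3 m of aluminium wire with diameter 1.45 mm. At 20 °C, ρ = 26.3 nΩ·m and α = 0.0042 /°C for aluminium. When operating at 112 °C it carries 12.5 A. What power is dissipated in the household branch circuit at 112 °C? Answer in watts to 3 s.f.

167 W

ρ = 26.3 nΩ·m = 2.63×10^-8 Ω·m
A = π(d/2)² = π(7.2500e-04 m)² = 1.651e-06 m²
R₍20₎ = ρL/A = (2.63×10^-8)(48.3)/(1.651e-06) = 0.7693 Ω
R₍112₎ = R₍20₎(1 + αΔT) = 0.7693 × (1 + 0.0042×92) = 1.067 Ω
P = I²R = (12.5)² × 1.067 = 167 W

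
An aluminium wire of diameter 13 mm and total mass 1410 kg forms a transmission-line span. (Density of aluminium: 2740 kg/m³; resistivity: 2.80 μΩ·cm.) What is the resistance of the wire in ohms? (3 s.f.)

0.818 Ω

ρ = 2.80 μΩ·cm = 2.80×10^-8 Ω·m
A = π(d/2)² = π(6.5000e-03 m)² = 1.3273e-04 m²
L = m/(density·A) = 1410/(2740×1.3273e-04) = 3877 m
R = ρL/A = (2.80×10^-8)(3877)/(1.3273e-04) = 0.818 Ω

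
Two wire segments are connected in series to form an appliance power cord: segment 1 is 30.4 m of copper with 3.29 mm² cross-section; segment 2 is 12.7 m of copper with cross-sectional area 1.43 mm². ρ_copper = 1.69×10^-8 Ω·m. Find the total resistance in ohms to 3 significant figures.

Segment 1: A = 3.29 mm² = 3.290e-06 m²
R₁ = ρL/A = (1.69×10^-8)(30.4)/(3.290e-06) = 0.1562 Ω
Segment 2: A = 1.43 mm² = 1.430e-06 m²
R₂ = (1.69×10^-8)(12.7)/(1.430e-06) = 0.1501 Ω
R = R₁ + R₂ = 0.306 Ω

0.306 Ω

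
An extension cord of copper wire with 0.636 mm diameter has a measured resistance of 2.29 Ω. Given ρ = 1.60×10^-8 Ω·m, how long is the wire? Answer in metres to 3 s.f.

45.5 m

A = π(d/2)² = π(3.1800e-04 m)² = 3.177e-07 m²
L = RA/ρ = (2.29)(3.177e-07)/(1.60×10^-8) = 45.5 m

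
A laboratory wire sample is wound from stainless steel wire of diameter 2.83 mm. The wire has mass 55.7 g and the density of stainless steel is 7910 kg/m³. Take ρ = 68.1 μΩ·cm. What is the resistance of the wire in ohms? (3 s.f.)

0.121 Ω

ρ = 68.1 μΩ·cm = 6.81×10^-7 Ω·m
A = π(d/2)² = π(1.4150e-03 m)² = 6.2902e-06 m²
L = m/(density·A) = 0.0557/(7910×6.2902e-06) = 1.119 m
R = ρL/A = (6.81×10^-7)(1.119)/(6.2902e-06) = 0.121 Ω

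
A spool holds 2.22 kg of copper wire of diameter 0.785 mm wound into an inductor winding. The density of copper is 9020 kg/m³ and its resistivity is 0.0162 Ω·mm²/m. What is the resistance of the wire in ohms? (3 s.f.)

ρ = 0.0162 Ω·mm²/m = 1.62×10^-8 Ω·m
A = π(d/2)² = π(3.9250e-04 m)² = 4.8398e-07 m²
L = m/(density·A) = 2.22/(9020×4.8398e-07) = 508.5 m
R = ρL/A = (1.62×10^-8)(508.5)/(4.8398e-07) = 17.0 Ω

17.0 Ω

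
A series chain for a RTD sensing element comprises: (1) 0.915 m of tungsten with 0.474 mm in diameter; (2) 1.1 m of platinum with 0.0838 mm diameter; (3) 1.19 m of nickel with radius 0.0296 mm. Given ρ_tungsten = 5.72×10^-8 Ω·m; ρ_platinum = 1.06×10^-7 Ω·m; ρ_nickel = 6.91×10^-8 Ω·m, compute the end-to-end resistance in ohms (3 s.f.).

Seg 1: A = π(d/2)² = π(2.3700e-04 m)² = 1.765e-07 m²
R_1 = (5.72×10^-8)(0.915)/(1.765e-07) = 0.2966 Ω
Seg 2: A = π(d/2)² = π(4.1900e-05 m)² = 5.515e-09 m²
R_2 = (1.06×10^-7)(1.1)/(5.515e-09) = 21.14 Ω
Seg 3: A = πr² = π(2.9600e-05 m)² = 2.753e-09 m²
R_3 = (6.91×10^-8)(1.19)/(2.753e-09) = 29.87 Ω
R_total = R_1 + R_2 + R_3 = 51.3 Ω

51.3 Ω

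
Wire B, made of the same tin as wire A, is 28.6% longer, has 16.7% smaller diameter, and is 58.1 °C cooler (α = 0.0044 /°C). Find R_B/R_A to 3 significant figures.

R ∝ ρL/d² with ρ ∝ (1+αΔT), so R_B/R_A = (1 + 28.6/100) × (1 − 16.7/100)⁻² × (1 − 0.0044×58.1)
= 1.286 × 1.441 × 0.7444 = 1.38

1.38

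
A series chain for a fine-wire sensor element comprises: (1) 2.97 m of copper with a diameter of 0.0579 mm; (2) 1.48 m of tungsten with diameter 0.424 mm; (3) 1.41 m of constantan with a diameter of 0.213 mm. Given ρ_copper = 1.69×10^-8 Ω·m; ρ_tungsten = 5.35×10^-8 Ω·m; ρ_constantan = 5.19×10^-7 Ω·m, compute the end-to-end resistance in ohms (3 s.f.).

Seg 1: A = π(d/2)² = π(2.8950e-05 m)² = 2.633e-09 m²
R_1 = (1.69×10^-8)(2.97)/(2.633e-09) = 19.06 Ω
Seg 2: A = π(d/2)² = π(2.1200e-04 m)² = 1.412e-07 m²
R_2 = (5.35×10^-8)(1.48)/(1.412e-07) = 0.5608 Ω
Seg 3: A = π(d/2)² = π(1.0650e-04 m)² = 3.563e-08 m²
R_3 = (5.19×10^-7)(1.41)/(3.563e-08) = 20.54 Ω
R_total = R_1 + R_2 + R_3 = 40.2 Ω

40.2 Ω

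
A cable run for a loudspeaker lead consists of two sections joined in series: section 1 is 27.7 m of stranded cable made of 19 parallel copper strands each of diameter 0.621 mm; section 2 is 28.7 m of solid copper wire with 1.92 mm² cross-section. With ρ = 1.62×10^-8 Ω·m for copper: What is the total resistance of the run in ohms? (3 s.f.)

0.320 Ω

Section 1: A_strand = π(3.1050e-04)² = 3.029e-07 m²; R₁ = ρL/(N·A_s) = (1.62×10^-8)(27.7)/(19×3.029e-07) = 0.07798 Ω
Section 2: A = 1.92 mm² = 1.920e-06 m²
R₂ = (1.62×10^-8)(28.7)/(1.920e-06) = 0.2422 Ω
R = R₁ + R₂ = 0.320 Ω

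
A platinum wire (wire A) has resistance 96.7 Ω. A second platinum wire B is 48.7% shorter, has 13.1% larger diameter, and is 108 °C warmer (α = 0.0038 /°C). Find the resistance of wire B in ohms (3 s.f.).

R ∝ ρL/d² with ρ ∝ (1+αΔT), so R_B/R_A = (1 − 48.7/100) × (1 + 13.1/100)⁻² × (1 + 0.0038×108)
= 0.513 × 0.7818 × 1.41 = 0.5656
R_B = 0.5656 × 96.7 = 54.7 Ω

54.7 Ω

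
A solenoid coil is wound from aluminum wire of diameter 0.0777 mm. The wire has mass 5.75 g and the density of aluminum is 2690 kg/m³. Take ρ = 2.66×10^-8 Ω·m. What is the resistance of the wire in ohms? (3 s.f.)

A = π(d/2)² = π(3.8850e-05 m)² = 4.7417e-09 m²
L = m/(density·A) = 0.00575/(2690×4.7417e-09) = 450.8 m
R = ρL/A = (2.66×10^-8)(450.8)/(4.7417e-09) = 2530 Ω

2530 Ω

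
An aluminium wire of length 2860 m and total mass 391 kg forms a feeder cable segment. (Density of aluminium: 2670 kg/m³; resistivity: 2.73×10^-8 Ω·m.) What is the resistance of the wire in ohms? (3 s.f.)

1.52 Ω

A = m/(density·L) = 391/(2670×2860) = 5.1203e-05 m²
R = ρL/A = (2.73×10^-8)(2860)/(5.1203e-05) = 1.52 Ω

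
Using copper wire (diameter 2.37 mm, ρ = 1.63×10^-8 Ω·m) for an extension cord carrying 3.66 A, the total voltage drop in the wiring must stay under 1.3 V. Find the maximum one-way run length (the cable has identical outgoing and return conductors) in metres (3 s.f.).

A = π(d/2)² = π(1.1850e-03 m)² = 4.412e-06 m²
L_max = V_max·A/(2·ρI) = (1.3)(4.412e-06)/(2×1.63×10^-8×3.66) = 48.1 m

48.1 m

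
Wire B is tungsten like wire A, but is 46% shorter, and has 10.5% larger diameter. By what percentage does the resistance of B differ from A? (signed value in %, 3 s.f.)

R ∝ L/d², so R_B/R_A = (1 − 46/100) × (1 + 10.5/100)⁻²
= 0.54 × 0.819 = 0.4422
(R_B − R_A)/R_A = 0.4422 − 1 = -55.8%

-55.8%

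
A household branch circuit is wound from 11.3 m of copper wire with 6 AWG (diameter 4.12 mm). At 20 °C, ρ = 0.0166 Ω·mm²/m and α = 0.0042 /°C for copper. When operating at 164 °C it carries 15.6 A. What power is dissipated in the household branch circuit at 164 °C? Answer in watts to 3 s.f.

5.50 W

ρ = 0.0166 Ω·mm²/m = 1.66×10^-8 Ω·m
A = π(4.12/2 mm)² = π(2.0600e-03 m)² = 1.333e-05 m²
R₍20₎ = ρL/A = (1.66×10^-8)(11.3)/(1.333e-05) = 0.01407 Ω
R₍164₎ = R₍20₎(1 + αΔT) = 0.01407 × (1 + 0.0042×144) = 0.02258 Ω
P = I²R = (15.6)² × 0.02258 = 5.50 W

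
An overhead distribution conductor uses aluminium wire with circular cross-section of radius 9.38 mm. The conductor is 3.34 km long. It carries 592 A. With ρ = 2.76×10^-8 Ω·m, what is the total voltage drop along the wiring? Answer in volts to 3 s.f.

197 V

A = πr² = π(9.3800e-03 m)² = 2.764e-04 m²
R = ρL/A = (2.76×10^-8)(3340)/(2.764e-04) = 0.3335 Ω
V = IR = 592 × 0.3335 = 197 V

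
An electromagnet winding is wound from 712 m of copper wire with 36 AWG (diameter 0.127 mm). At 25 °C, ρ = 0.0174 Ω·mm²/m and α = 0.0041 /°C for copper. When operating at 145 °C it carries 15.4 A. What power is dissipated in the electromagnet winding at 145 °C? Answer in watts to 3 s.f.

3.46×10^5 W

ρ = 0.0174 Ω·mm²/m = 1.74×10^-8 Ω·m
A = π(0.127/2 mm)² = π(6.3500e-05 m)² = 1.267e-08 m²
R₍25₎ = ρL/A = (1.74×10^-8)(712)/(1.267e-08) = 978 Ω
R₍145₎ = R₍25₎(1 + αΔT) = 978 × (1 + 0.0041×120) = 1459 Ω
P = I²R = (15.4)² × 1459 = 3.46×10^5 W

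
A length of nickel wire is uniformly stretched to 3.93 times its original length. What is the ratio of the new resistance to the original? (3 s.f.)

15.4

Volume constant ⇒ A' = A/k with k = 3.93. R' = ρ(kL)/(A/k) = k²R.
Factor = 15.4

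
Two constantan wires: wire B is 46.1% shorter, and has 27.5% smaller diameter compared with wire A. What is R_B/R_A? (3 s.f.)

1.03

R ∝ L/d², so R_B/R_A = (1 − 46.1/100) × (1 − 27.5/100)⁻²
= 0.539 × 1.903 = 1.03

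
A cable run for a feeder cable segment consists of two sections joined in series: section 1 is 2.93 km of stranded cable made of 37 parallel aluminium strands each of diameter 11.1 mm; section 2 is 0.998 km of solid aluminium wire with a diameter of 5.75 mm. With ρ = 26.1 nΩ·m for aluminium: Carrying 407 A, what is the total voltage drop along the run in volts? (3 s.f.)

417 V

ρ = 26.1 nΩ·m = 2.61×10^-8 Ω·m
Section 1: A_strand = π(5.5500e-03)² = 9.677e-05 m²; R₁ = ρL/(N·A_s) = (2.61×10^-8)(2930)/(37×9.677e-05) = 0.02136 Ω
Section 2: A = π(d/2)² = π(2.8750e-03 m)² = 2.597e-05 m²
R₂ = (2.61×10^-8)(998)/(2.597e-05) = 1.003 Ω
R = R₁ + R₂ = 1.024 Ω
V = IR = 407 × 1.024 = 417 V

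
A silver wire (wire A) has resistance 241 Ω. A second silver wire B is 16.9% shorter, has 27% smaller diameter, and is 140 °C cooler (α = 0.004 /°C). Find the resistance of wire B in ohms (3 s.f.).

R ∝ ρL/d² with ρ ∝ (1+αΔT), so R_B/R_A = (1 − 16.9/100) × (1 − 27/100)⁻² × (1 − 0.004×140)
= 0.831 × 1.877 × 0.44 = 0.6861
R_B = 0.6861 × 241 = 165 Ω

165 Ω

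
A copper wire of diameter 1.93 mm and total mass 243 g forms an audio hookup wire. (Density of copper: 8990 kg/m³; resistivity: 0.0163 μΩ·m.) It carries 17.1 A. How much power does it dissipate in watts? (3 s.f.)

15.1 W

ρ = 0.0163 μΩ·m = 1.63×10^-8 Ω·m
A = π(d/2)² = π(9.6500e-04 m)² = 2.9255e-06 m²
L = m/(density·A) = 0.243/(8990×2.9255e-06) = 9.239 m
R = ρL/A = (1.63×10^-8)(9.239)/(2.9255e-06) = 0.05148 Ω
P = I²R = (17.1)² × 0.05148 = 15.1 W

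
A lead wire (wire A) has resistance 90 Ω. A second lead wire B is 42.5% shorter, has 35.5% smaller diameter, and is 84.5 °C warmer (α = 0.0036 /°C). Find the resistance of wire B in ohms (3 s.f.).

R ∝ ρL/d² with ρ ∝ (1+αΔT), so R_B/R_A = (1 − 42.5/100) × (1 − 35.5/100)⁻² × (1 + 0.0036×84.5)
= 0.575 × 2.404 × 1.304 = 1.803
R_B = 1.803 × 90 = 162 Ω

162 Ω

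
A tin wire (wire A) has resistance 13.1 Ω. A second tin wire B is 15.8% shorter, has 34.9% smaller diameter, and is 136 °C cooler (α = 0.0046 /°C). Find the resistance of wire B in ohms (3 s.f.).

R ∝ ρL/d² with ρ ∝ (1+αΔT), so R_B/R_A = (1 − 15.8/100) × (1 − 34.9/100)⁻² × (1 − 0.0046×136)
= 0.842 × 2.36 × 0.3744 = 0.7439
R_B = 0.7439 × 13.1 = 9.74 Ω

9.74 Ω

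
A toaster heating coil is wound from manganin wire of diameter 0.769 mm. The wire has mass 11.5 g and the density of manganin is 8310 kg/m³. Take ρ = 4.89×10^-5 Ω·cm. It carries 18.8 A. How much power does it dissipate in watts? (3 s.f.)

1110 W

ρ = 4.89×10^-5 Ω·cm = 4.89×10^-7 Ω·m
A = π(d/2)² = π(3.8450e-04 m)² = 4.6445e-07 m²
L = m/(density·A) = 0.0115/(8310×4.6445e-07) = 2.98 m
R = ρL/A = (4.89×10^-7)(2.98)/(4.6445e-07) = 3.137 Ω
P = I²R = (18.8)² × 3.137 = 1110 W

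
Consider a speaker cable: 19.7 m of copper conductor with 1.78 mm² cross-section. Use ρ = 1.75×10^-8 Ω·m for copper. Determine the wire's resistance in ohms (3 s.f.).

A = 1.78 mm² = 1.780e-06 m²
R = ρL/A = (1.75×10^-8)(19.7 m)/(1.780e-06 m²) = 0.194 Ω

0.194 Ω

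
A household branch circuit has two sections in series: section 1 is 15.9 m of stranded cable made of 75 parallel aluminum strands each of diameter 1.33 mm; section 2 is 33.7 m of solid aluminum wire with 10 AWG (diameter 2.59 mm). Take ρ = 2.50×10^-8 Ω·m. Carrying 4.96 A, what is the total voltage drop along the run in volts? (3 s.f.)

0.812 V

Section 1: A_strand = π(6.6500e-04)² = 1.389e-06 m²; R₁ = ρL/(N·A_s) = (2.50×10^-8)(15.9)/(75×1.389e-06) = 0.003815 Ω
Section 2: A = π(2.59/2 mm)² = π(1.2950e-03 m)² = 5.269e-06 m²
R₂ = (2.50×10^-8)(33.7)/(5.269e-06) = 0.1599 Ω
R = R₁ + R₂ = 0.1637 Ω
V = IR = 4.96 × 0.1637 = 0.812 V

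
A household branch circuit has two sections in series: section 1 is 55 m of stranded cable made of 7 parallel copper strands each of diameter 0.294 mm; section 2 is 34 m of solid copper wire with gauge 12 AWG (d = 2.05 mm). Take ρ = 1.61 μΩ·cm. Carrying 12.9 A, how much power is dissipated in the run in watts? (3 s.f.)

ρ = 1.61 μΩ·cm = 1.61×10^-8 Ω·m
Section 1: A_strand = π(1.4700e-04)² = 6.789e-08 m²; R₁ = ρL/(N·A_s) = (1.61×10^-8)(55)/(7×6.789e-08) = 1.863 Ω
Section 2: A = π(2.05/2 mm)² = π(1.0250e-03 m)² = 3.301e-06 m²
R₂ = (1.61×10^-8)(34)/(3.301e-06) = 0.1658 Ω
R = R₁ + R₂ = 2.029 Ω
P = I²R = (12.9)² × 2.029 = 338 W

338 W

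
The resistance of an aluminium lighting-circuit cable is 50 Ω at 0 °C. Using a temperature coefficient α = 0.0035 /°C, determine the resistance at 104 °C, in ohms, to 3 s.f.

ΔT = 104 − 0 = 104 °C
R = R₀(1 + αΔT) = 50 × (1 + 0.0035×104) = 50 × 1.364 = 68.2 Ω

68.2 Ω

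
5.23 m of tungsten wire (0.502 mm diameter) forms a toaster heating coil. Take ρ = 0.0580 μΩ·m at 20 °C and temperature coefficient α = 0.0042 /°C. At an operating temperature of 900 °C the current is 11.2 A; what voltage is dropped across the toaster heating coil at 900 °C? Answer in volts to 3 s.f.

ρ = 0.0580 μΩ·m = 5.80×10^-8 Ω·m
A = π(d/2)² = π(2.5100e-04 m)² = 1.979e-07 m²
R₍20₎ = ρL/A = (5.80×10^-8)(5.23)/(1.979e-07) = 1.533 Ω
R₍900₎ = R₍20₎(1 + αΔT) = 1.533 × (1 + 0.0042×880) = 7.197 Ω
V = IR = 11.2 × 7.197 = 80.6 V

80.6 V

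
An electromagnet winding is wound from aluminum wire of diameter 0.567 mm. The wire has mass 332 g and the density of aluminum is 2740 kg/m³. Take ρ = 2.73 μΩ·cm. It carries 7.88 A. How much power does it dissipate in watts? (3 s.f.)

ρ = 2.73 μΩ·cm = 2.73×10^-8 Ω·m
A = π(d/2)² = π(2.8350e-04 m)² = 2.5250e-07 m²
L = m/(density·A) = 0.332/(2740×2.5250e-07) = 479.9 m
R = ρL/A = (2.73×10^-8)(479.9)/(2.5250e-07) = 51.88 Ω
P = I²R = (7.88)² × 51.88 = 3220 W

3220 W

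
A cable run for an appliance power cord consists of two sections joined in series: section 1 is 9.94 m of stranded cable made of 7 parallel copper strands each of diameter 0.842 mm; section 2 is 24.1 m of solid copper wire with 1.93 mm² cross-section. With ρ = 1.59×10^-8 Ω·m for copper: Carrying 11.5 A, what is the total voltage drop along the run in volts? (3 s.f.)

2.75 V

Section 1: A_strand = π(4.2100e-04)² = 5.568e-07 m²; R₁ = ρL/(N·A_s) = (1.59×10^-8)(9.94)/(7×5.568e-07) = 0.04055 Ω
Section 2: A = 1.93 mm² = 1.930e-06 m²
R₂ = (1.59×10^-8)(24.1)/(1.930e-06) = 0.1985 Ω
R = R₁ + R₂ = 0.2391 Ω
V = IR = 11.5 × 0.2391 = 2.75 V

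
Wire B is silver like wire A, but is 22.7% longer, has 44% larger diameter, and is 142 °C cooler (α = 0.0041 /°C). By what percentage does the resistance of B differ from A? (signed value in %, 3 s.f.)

-75.3%

R ∝ ρL/d² with ρ ∝ (1+αΔT), so R_B/R_A = (1 + 22.7/100) × (1 + 44/100)⁻² × (1 − 0.0041×142)
= 1.227 × 0.4823 × 0.4178 = 0.2472
(R_B − R_A)/R_A = 0.2472 − 1 = -75.3%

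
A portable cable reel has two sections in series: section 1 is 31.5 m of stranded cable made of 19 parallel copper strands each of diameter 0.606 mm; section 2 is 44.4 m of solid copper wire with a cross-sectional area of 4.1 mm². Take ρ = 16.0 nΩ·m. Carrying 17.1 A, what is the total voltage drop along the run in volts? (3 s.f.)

ρ = 16.0 nΩ·m = 1.60×10^-8 Ω·m
Section 1: A_strand = π(3.0300e-04)² = 2.884e-07 m²; R₁ = ρL/(N·A_s) = (1.60×10^-8)(31.5)/(19×2.884e-07) = 0.09197 Ω
Section 2: A = 4.1 mm² = 4.100e-06 m²
R₂ = (1.60×10^-8)(44.4)/(4.100e-06) = 0.1733 Ω
R = R₁ + R₂ = 0.2652 Ω
V = IR = 17.1 × 0.2652 = 4.54 V

4.54 V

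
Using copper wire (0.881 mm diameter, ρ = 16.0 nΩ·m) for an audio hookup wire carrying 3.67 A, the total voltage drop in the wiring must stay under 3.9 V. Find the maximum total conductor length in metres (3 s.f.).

ρ = 16.0 nΩ·m = 1.60×10^-8 Ω·m
A = π(d/2)² = π(4.4050e-04 m)² = 6.096e-07 m²
L_max = V_max·A/(1·ρI) = (3.9)(6.096e-07)/(1.60×10^-8×3.67) = 40.5 m

40.5 m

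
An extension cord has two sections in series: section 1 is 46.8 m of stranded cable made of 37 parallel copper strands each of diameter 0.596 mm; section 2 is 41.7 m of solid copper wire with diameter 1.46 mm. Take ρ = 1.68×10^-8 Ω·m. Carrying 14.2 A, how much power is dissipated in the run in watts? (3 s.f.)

99.7 W

Section 1: A_strand = π(2.9800e-04)² = 2.790e-07 m²; R₁ = ρL/(N·A_s) = (1.68×10^-8)(46.8)/(37×2.790e-07) = 0.07617 Ω
Section 2: A = π(d/2)² = π(7.3000e-04 m)² = 1.674e-06 m²
R₂ = (1.68×10^-8)(41.7)/(1.674e-06) = 0.4185 Ω
R = R₁ + R₂ = 0.4946 Ω
P = I²R = (14.2)² × 0.4946 = 99.7 W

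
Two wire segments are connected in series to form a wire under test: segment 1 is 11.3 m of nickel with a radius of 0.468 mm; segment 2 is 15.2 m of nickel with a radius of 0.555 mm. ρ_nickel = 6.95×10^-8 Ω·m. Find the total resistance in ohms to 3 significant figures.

2.23 Ω

Segment 1: A = πr² = π(4.6800e-04 m)² = 6.881e-07 m²
R₁ = ρL/A = (6.95×10^-8)(11.3)/(6.881e-07) = 1.141 Ω
Segment 2: A = πr² = π(5.5500e-04 m)² = 9.677e-07 m²
R₂ = (6.95×10^-8)(15.2)/(9.677e-07) = 1.092 Ω
R = R₁ + R₂ = 2.23 Ω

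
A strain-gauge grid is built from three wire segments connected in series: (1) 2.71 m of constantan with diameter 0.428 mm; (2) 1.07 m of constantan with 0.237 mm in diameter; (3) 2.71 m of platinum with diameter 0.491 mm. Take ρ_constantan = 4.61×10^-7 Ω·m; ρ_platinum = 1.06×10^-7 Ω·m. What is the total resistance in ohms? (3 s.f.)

21.4 Ω

Seg 1: A = π(d/2)² = π(2.1400e-04 m)² = 1.439e-07 m²
R_1 = (4.61×10^-7)(2.71)/(1.439e-07) = 8.683 Ω
Seg 2: A = π(d/2)² = π(1.1850e-04 m)² = 4.412e-08 m²
R_2 = (4.61×10^-7)(1.07)/(4.412e-08) = 11.18 Ω
Seg 3: A = π(d/2)² = π(2.4550e-04 m)² = 1.893e-07 m²
R_3 = (1.06×10^-7)(2.71)/(1.893e-07) = 1.517 Ω
R_total = R_1 + R_2 + R_3 = 21.4 Ω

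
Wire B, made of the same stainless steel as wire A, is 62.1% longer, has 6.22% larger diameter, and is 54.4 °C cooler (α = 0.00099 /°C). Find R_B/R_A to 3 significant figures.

1.36

R ∝ ρL/d² with ρ ∝ (1+αΔT), so R_B/R_A = (1 + 62.1/100) × (1 + 6.22/100)⁻² × (1 − 0.00099×54.4)
= 1.621 × 0.8863 × 0.9461 = 1.36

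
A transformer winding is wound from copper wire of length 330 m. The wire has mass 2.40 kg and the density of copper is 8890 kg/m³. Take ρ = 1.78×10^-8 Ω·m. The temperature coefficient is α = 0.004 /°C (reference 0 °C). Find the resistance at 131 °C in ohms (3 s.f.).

10.9 Ω

A = m/(density·L) = 2.4/(8890×330) = 8.1808e-07 m²
R = ρL/A = (1.78×10^-8)(330)/(8.1808e-07) = 7.18 Ω
R(131 °C) = 7.18 × (1 + 0.004×131) = 10.9 Ω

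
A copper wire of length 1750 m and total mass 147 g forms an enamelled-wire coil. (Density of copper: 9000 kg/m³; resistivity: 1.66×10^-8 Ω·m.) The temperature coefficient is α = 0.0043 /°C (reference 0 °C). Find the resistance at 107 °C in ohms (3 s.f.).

4540 Ω

A = m/(density·L) = 0.147/(9000×1750) = 9.3333e-09 m²
R = ρL/A = (1.66×10^-8)(1750)/(9.3333e-09) = 3112 Ω
R(107 °C) = 3112 × (1 + 0.0043×107) = 4540 Ω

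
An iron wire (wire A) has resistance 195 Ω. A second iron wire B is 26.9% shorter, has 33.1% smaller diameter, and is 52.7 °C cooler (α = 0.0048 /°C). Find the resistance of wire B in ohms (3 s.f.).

238 Ω

R ∝ ρL/d² with ρ ∝ (1+αΔT), so R_B/R_A = (1 − 26.9/100) × (1 − 33.1/100)⁻² × (1 − 0.0048×52.7)
= 0.731 × 2.234 × 0.747 = 1.22
R_B = 1.22 × 195 = 238 Ω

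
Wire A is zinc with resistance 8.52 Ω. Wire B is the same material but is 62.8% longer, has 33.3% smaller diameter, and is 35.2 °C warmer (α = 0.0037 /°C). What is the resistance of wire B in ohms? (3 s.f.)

35.2 Ω

R ∝ ρL/d² with ρ ∝ (1+αΔT), so R_B/R_A = (1 + 62.8/100) × (1 − 33.3/100)⁻² × (1 + 0.0037×35.2)
= 1.628 × 2.248 × 1.13 = 4.136
R_B = 4.136 × 8.52 = 35.2 Ω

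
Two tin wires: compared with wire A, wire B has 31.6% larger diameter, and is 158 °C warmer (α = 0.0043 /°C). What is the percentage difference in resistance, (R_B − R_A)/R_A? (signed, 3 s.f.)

-3.03%

R ∝ ρL/d² with ρ ∝ (1+αΔT), so R_B/R_A = (1 + 31.6/100)⁻² × (1 + 0.0043×158)
= 0.5774 × 1.679 = 0.9697
(R_B − R_A)/R_A = 0.9697 − 1 = -3.03%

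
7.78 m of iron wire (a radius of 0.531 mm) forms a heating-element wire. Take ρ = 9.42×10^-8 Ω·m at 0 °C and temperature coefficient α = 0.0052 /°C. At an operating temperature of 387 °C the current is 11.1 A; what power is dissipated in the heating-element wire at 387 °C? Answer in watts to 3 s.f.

A = πr² = π(5.3100e-04 m)² = 8.858e-07 m²
R₍0₎ = ρL/A = (9.42×10^-8)(7.78)/(8.858e-07) = 0.8274 Ω
R₍387₎ = R₍0₎(1 + αΔT) = 0.8274 × (1 + 0.0052×387) = 2.492 Ω
P = I²R = (11.1)² × 2.492 = 307 W

307 W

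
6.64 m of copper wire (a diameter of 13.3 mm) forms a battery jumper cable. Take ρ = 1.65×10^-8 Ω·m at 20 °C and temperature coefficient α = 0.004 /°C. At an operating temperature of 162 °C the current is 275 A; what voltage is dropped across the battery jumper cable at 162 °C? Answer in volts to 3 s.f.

A = π(d/2)² = π(6.6500e-03 m)² = 1.389e-04 m²
R₍20₎ = ρL/A = (1.65×10^-8)(6.64)/(1.389e-04) = 7.886×10^-4 Ω
R₍162₎ = R₍20₎(1 + αΔT) = 7.886×10^-4 × (1 + 0.004×142) = 0.001237 Ω
V = IR = 275 × 0.001237 = 0.340 V

0.340 V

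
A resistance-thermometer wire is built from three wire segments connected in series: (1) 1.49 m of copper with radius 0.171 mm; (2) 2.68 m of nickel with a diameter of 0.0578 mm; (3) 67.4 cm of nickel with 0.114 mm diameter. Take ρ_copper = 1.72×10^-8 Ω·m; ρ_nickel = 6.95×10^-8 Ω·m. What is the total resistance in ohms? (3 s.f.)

75.9 Ω

Seg 1: A = πr² = π(1.7100e-04 m)² = 9.186e-08 m²
R_1 = (1.72×10^-8)(1.49)/(9.186e-08) = 0.279 Ω
Seg 2: A = π(d/2)² = π(2.8900e-05 m)² = 2.624e-09 m²
R_2 = (6.95×10^-8)(2.68)/(2.624e-09) = 70.99 Ω
Seg 3: A = π(d/2)² = π(5.7000e-05 m)² = 1.021e-08 m²
R_3 = (6.95×10^-8)(0.674)/(1.021e-08) = 4.589 Ω
R_total = R_1 + R_2 + R_3 = 75.9 Ω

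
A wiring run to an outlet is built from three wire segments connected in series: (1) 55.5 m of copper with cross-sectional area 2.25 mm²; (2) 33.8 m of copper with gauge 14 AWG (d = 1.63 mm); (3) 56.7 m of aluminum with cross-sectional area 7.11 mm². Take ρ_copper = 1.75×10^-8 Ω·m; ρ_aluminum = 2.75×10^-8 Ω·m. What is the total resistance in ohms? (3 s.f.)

Seg 1: A = 2.25 mm² = 2.250e-06 m²
R_1 = (1.75×10^-8)(55.5)/(2.250e-06) = 0.4317 Ω
Seg 2: A = π(1.63/2 mm)² = π(8.1500e-04 m)² = 2.087e-06 m²
R_2 = (1.75×10^-8)(33.8)/(2.087e-06) = 0.2835 Ω
Seg 3: A = 7.11 mm² = 7.110e-06 m²
R_3 = (2.75×10^-8)(56.7)/(7.110e-06) = 0.2193 Ω
R_total = R_1 + R_2 + R_3 = 0.934 Ω

0.934 Ω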